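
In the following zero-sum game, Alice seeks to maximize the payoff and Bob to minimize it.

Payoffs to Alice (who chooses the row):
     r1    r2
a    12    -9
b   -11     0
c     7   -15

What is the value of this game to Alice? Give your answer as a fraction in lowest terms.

-99/32

Row c is strictly dominated by row a, so Alice never plays it.
The remaining 2×2 game on (a, b) × (r1, r2) has no saddle point. Let Alice play a with probability p; indifference gives 12p − 11(1−p) = −9p, so p = 11/32.
Similarly Bob's optimal q on r1 is 9/32, and the value is 12·(9/32) + (-9)·(23/32) = -99/32.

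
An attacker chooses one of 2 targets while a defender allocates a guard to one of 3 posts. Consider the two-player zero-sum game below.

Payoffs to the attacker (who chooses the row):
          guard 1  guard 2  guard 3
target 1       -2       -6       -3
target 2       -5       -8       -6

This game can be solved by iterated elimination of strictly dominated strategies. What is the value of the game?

Row target 2 is strictly dominated by row target 1 (-2>-5, -6>-8, -3>-6); eliminate target 2.
Column guard 3 is strictly dominated by guard 2 for the defender (-6<-3); eliminate guard 3.
Column guard 1 is strictly dominated by guard 2 for the defender (-6<-2); eliminate guard 1.
Only (target 1, guard 2) remains, with payoff -6.

-6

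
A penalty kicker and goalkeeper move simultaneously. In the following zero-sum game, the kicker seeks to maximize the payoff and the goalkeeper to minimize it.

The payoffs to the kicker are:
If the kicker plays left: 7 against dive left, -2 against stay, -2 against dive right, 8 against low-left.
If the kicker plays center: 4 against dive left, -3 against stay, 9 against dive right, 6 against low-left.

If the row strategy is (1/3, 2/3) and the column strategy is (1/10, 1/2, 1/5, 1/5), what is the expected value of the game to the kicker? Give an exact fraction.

Against (1/10, 1/2, 1/5, 1/5), each row's expected payoff is left: 9/10; center: 19/10.
Taking the (1/3, 2/3)-weighted average: (1/3)·(9/10) + (2/3)·(19/10) = 47/30.

47/30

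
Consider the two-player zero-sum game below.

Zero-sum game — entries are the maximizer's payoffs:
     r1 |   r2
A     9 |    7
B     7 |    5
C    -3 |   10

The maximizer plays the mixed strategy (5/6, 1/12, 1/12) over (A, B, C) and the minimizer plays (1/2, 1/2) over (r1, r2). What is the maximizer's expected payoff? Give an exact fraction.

179/24

Against (1/2, 1/2), each row's expected payoff is A: 8; B: 6; C: 7/2.
Taking the (5/6, 1/12, 1/12)-weighted average: (5/6)·(8) + (1/12)·(6) + (1/12)·(7/2) = 179/24.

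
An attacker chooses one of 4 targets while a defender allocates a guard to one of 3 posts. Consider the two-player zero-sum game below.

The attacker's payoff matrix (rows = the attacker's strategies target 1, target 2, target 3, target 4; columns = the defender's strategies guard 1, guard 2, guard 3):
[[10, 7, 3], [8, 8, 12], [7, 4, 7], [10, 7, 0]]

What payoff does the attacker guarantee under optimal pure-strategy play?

Row minima: 3, 8, 4, 0 → the attacker's maximin is 8.
Column maxima: 10, 8, 12 → the defender's minimax is 8.
They coincide at (target 2, guard 2), so the value is 8.

8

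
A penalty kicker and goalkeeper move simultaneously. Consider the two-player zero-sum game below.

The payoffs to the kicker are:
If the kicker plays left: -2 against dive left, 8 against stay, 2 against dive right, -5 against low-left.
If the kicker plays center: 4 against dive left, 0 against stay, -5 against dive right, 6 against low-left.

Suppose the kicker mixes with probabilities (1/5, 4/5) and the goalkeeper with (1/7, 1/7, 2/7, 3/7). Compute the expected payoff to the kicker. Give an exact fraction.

43/35

Against (1/7, 1/7, 2/7, 3/7), each row's expected payoff is left: -5/7; center: 12/7.
Taking the (1/5, 4/5)-weighted average: (1/5)·(-5/7) + (4/5)·(12/7) = 43/35.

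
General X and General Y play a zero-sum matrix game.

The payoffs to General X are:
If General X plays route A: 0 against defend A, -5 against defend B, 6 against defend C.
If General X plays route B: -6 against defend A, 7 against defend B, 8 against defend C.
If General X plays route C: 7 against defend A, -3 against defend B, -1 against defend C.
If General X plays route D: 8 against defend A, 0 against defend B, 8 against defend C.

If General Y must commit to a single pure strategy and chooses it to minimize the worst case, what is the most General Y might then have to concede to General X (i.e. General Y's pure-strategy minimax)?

The worst case (largest entry) in each column is defend A: 8, defend B: 7, defend C: 8.
The best (smallest) of these is 7.

7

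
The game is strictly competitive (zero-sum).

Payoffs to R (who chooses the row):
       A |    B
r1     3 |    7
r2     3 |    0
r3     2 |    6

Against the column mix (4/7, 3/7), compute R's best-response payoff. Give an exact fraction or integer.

r1: (3)·(4/7) + (7)·(3/7) = 33/7.
r2: (3)·(4/7) + (0)·(3/7) = 12/7.
r3: (2)·(4/7) + (6)·(3/7) = 26/7.
The best pure response is r1 with expected payoff 33/7.

33/7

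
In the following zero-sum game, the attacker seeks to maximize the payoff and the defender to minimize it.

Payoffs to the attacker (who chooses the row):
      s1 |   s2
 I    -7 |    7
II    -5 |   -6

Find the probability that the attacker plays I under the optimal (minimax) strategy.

Row minima are -7 and -6, so the attacker's maximin is -6; column maxima are -5 and 7, so the defender's minimax is -5. These differ, so the equilibrium is in mixed strategies.
Let the attacker play I with probability p. The defender is indifferent when −7p − 5(1−p) = 7p − 6(1−p), giving p = 1/15.

1/15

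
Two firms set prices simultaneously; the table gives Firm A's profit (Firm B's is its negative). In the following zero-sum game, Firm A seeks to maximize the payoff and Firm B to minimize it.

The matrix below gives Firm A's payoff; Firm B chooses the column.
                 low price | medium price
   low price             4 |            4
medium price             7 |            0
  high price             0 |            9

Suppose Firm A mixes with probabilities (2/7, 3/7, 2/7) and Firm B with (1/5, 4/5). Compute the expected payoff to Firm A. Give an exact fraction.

Against (1/5, 4/5), each row's expected payoff is low price: 4; medium price: 7/5; high price: 36/5.
Taking the (2/7, 3/7, 2/7)-weighted average: (2/7)·(4) + (3/7)·(7/5) + (2/7)·(36/5) = 19/5.

19/5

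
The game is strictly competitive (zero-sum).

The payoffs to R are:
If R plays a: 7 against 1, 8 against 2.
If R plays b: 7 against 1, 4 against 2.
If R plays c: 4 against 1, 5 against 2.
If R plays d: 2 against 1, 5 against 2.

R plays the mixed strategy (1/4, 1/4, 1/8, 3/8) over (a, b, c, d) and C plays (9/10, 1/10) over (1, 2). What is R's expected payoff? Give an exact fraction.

193/40

Against (9/10, 1/10), each row's expected payoff is a: 71/10; b: 67/10; c: 41/10; d: 23/10.
Taking the (1/4, 1/4, 1/8, 3/8)-weighted average: (1/4)·(71/10) + (1/4)·(67/10) + (1/8)·(41/10) + (3/8)·(23/10) = 193/40.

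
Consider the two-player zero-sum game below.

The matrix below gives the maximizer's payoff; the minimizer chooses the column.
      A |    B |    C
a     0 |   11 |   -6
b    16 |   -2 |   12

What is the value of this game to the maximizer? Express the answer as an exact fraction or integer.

120/31

Column A is strictly dominated by C for the minimizer (it gives the maximizer more in every row).
The remaining 2×2 game on (a, b) × (B, C) has no saddle point. Let the maximizer play a with probability p; indifference gives 11p − 2(1−p) = −6p + 12(1−p), so p = 14/31.
Similarly the minimizer's optimal q on B is 18/31, and the value is 11·(18/31) + (-6)·(13/31) = 120/31.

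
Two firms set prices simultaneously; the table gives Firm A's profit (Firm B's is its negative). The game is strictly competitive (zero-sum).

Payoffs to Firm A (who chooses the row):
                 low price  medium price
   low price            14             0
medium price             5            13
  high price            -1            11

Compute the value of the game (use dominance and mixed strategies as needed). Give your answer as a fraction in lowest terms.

Row high price is strictly dominated by row medium price, so Firm A never plays it.
The remaining 2×2 game on (low price, medium price) × (low price, medium price) has no saddle point. Let Firm A play low price with probability p; indifference gives 14p + 5(1−p) = 13(1−p), so p = 4/11.
Similarly Firm B's optimal q on low price is 13/22, and the value is 14·(13/22) + (0)·(9/22) = 91/11.

91/11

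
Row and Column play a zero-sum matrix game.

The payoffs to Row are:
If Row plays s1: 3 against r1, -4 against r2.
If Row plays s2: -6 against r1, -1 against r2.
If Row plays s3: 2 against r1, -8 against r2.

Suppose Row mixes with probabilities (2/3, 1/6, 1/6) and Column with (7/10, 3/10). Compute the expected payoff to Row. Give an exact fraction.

Against (7/10, 3/10), each row's expected payoff is s1: 9/10; s2: -9/2; s3: -1.
Taking the (2/3, 1/6, 1/6)-weighted average: (2/3)·(9/10) + (1/6)·(-9/2) + (1/6)·(-1) = -19/60.

-19/60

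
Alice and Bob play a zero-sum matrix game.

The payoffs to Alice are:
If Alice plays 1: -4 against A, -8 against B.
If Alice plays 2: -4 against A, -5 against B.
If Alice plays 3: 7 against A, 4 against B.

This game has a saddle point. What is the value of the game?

4

Row minima: -8, -5, 4 → Alice's maximin is 4.
Column maxima: 7, 4 → Bob's minimax is 4.
They coincide at (3, B), so the value is 4.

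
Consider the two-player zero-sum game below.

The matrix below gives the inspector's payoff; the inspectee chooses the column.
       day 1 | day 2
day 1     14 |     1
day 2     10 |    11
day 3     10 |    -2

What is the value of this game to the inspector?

72/7

Row day 3 is strictly dominated by row day 1, so the inspector never plays it.
The remaining 2×2 game on (day 1, day 2) × (day 1, day 2) has no saddle point. Let the inspector play day 1 with probability p; indifference gives 14p + 10(1−p) = p + 11(1−p), so p = 1/14.
Similarly the inspectee's optimal q on day 1 is 5/7, and the value is 14·(5/7) + (1)·(2/7) = 72/7.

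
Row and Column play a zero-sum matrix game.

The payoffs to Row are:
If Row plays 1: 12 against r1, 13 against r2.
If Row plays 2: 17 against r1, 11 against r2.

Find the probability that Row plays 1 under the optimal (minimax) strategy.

Row minima are 12 and 11, so Row's maximin is 12; column maxima are 17 and 13, so Column's minimax is 13. These differ, so the equilibrium is in mixed strategies.
Let Row play 1 with probability p. Column is indifferent when 12p + 17(1−p) = 13p + 11(1−p), giving p = 6/7.

6/7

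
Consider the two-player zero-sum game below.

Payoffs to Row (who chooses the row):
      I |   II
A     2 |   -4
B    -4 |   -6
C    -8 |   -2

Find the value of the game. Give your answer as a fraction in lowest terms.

-3

Row B is strictly dominated by row A, so Row never plays it.
The remaining 2×2 game on (A, C) × (I, II) has no saddle point. Let Row play A with probability p; indifference gives 2p − 8(1−p) = −4p − 2(1−p), so p = 1/2.
Similarly Column's optimal q on I is 1/6, and the value is 2·(1/6) + (-4)·(5/6) = -3.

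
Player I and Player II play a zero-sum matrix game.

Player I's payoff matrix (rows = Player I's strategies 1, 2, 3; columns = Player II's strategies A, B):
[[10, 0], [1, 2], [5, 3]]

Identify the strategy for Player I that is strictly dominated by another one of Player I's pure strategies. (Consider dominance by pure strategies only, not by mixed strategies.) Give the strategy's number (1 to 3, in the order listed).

2

Compare 2 with 3: 5 > 1, 3 > 2.
So 3 strictly dominates 2 for Player I; 2 is strictly dominated.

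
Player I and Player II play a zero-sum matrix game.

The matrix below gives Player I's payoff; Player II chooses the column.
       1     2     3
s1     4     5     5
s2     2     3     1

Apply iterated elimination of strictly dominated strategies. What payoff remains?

4

Row s2 is strictly dominated by row s1 (4>2, 5>3, 5>1); eliminate s2.
Column 3 is strictly dominated by 1 for Player II (4<5); eliminate 3.
Column 2 is strictly dominated by 1 for Player II (4<5); eliminate 2.
Only (s1, 1) remains, with payoff 4.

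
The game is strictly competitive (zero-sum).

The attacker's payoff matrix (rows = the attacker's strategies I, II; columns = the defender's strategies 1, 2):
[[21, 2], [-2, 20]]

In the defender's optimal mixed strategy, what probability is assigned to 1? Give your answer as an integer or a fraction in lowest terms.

18/41

Row minima are 2 and -2, so the attacker's maximin is 2; column maxima are 21 and 20, so the defender's minimax is 20. These differ, so the equilibrium is in mixed strategies.
Let the defender play 1 with probability q. The attacker is indifferent when 21q + 2(1−q) = −2q + 20(1−q), giving q = 18/41.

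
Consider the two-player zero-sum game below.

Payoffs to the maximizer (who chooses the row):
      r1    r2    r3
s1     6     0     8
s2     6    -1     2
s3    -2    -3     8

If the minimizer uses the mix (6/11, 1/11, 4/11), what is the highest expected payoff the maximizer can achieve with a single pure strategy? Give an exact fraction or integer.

68/11

s1: (6)·(6/11) + (0)·(1/11) + (8)·(4/11) = 68/11.
s2: (6)·(6/11) + (-1)·(1/11) + (2)·(4/11) = 43/11.
s3: (-2)·(6/11) + (-3)·(1/11) + (8)·(4/11) = 17/11.
The best pure response is s1 with expected payoff 68/11.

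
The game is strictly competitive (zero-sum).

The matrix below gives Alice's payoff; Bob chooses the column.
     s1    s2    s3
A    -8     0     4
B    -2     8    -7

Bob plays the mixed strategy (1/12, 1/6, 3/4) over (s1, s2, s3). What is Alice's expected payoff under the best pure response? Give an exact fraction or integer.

7/3

A: (-8)·(1/12) + (0)·(1/6) + (4)·(3/4) = 7/3.
B: (-2)·(1/12) + (8)·(1/6) + (-7)·(3/4) = -49/12.
The best pure response is A with expected payoff 7/3.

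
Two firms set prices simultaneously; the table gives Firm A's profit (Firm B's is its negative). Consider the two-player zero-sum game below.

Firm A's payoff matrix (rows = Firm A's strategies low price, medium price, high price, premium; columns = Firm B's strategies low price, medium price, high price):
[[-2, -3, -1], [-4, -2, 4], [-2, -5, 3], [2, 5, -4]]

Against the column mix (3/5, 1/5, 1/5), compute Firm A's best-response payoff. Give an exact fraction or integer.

7/5

low price: (-2)·(3/5) + (-3)·(1/5) + (-1)·(1/5) = -2.
medium price: (-4)·(3/5) + (-2)·(1/5) + (4)·(1/5) = -2.
high price: (-2)·(3/5) + (-5)·(1/5) + (3)·(1/5) = -8/5.
premium: (2)·(3/5) + (5)·(1/5) + (-4)·(1/5) = 7/5.
The best pure response is premium with expected payoff 7/5.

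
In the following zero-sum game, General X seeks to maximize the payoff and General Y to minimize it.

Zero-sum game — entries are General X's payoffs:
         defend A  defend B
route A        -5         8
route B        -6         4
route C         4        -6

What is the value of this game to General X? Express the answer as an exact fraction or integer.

Row route B is strictly dominated by row route A, so General X never plays it.
The remaining 2×2 game on (route A, route C) × (defend A, defend B) has no saddle point. Let General X play route A with probability p; indifference gives −5p + 4(1−p) = 8p − 6(1−p), so p = 10/23.
Similarly General Y's optimal q on defend A is 14/23, and the value is -5·(14/23) + (8)·(9/23) = 2/23.

2/23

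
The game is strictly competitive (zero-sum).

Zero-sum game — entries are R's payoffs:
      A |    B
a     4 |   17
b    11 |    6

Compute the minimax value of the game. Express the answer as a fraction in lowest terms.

163/18

Row minima are 4 and 6, so R's maximin is 6; column maxima are 11 and 17, so C's minimax is 11. These differ, so the equilibrium is in mixed strategies.
Let R play a with probability p. C is indifferent when 4p + 11(1−p) = 17p + 6(1−p), giving p = 5/18.
Let C play A with probability q. R is indifferent when 4q + 17(1−q) = 11q + 6(1−q), giving q = 11/18.
The value is 4·(11/18) + (17)·(7/18) = 163/18.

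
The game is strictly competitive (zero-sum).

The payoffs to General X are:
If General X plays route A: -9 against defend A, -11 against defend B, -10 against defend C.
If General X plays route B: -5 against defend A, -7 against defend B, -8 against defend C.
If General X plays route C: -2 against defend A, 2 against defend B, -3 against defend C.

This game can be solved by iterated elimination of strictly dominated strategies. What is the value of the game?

Row route A is strictly dominated by row route B (-5>-9, -7>-11, -8>-10); eliminate route A.
Column defend A is strictly dominated by defend C for General Y (-8<-5, -3<-2); eliminate defend A.
Column defend B is strictly dominated by defend C for General Y (-8<-7, -3<2); eliminate defend B.
Row route B is strictly dominated by row route C (-3>-8); eliminate route B.
Only (route C, defend C) remains, with payoff -3.

-3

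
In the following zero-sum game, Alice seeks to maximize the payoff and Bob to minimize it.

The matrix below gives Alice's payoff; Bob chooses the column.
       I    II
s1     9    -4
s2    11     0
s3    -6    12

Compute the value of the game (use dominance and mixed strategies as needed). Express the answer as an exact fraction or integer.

Row s1 is strictly dominated by row s2, so Alice never plays it.
The remaining 2×2 game on (s2, s3) × (I, II) has no saddle point. Let Alice play s2 with probability p; indifference gives 11p − 6(1−p) = 12(1−p), so p = 18/29.
Similarly Bob's optimal q on I is 12/29, and the value is 11·(12/29) + (0)·(17/29) = 132/29.

132/29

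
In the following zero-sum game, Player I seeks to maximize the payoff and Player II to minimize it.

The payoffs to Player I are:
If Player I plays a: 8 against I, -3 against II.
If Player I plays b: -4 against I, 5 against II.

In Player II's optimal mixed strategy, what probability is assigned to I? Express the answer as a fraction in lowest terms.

Row minima are -3 and -4, so Player I's maximin is -3; column maxima are 8 and 5, so Player II's minimax is 5. These differ, so the equilibrium is in mixed strategies.
Let Player II play I with probability q. Player I is indifferent when 8q − 3(1−q) = −4q + 5(1−q), giving q = 2/5.

2/5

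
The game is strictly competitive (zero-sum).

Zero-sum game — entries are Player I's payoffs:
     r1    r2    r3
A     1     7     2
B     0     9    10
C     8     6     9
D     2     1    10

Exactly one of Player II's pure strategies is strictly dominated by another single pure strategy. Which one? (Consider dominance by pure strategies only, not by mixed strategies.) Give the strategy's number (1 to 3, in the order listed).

3

Player II prefers columns that give Player I less. Compare r3 with r1: 1 < 2, 0 < 10, 8 < 9, 2 < 10.
So r1 strictly dominates r3 for Player II; r3 is strictly dominated.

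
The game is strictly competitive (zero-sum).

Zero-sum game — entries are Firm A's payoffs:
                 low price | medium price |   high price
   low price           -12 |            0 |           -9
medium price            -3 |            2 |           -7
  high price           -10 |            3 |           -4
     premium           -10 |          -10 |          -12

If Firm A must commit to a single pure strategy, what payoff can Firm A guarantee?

-7

The worst-case payoff for each row is low price: -12, medium price: -7, high price: -10, premium: -12.
The best of these is -7.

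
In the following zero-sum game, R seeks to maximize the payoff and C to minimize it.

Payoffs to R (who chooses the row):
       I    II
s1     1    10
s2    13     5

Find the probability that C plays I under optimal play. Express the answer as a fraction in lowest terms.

Row minima are 1 and 5, so R's maximin is 5; column maxima are 13 and 10, so C's minimax is 10. These differ, so the equilibrium is in mixed strategies.
Let C play I with probability q. R is indifferent when q + 10(1−q) = 13q + 5(1−q), giving q = 5/17.

5/17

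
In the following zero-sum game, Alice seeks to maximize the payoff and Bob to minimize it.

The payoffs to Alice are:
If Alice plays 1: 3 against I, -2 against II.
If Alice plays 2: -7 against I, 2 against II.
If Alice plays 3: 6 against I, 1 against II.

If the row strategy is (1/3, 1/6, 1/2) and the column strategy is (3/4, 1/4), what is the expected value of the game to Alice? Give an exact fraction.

Against (3/4, 1/4), each row's expected payoff is 1: 7/4; 2: -19/4; 3: 19/4.
Taking the (1/3, 1/6, 1/2)-weighted average: (1/3)·(7/4) + (1/6)·(-19/4) + (1/2)·(19/4) = 13/6.

13/6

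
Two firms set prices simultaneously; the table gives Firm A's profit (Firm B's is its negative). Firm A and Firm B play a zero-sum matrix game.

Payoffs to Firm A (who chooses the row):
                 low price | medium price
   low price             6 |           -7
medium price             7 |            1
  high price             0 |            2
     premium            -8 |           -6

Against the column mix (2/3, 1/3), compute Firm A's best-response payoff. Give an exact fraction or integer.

low price: (6)·(2/3) + (-7)·(1/3) = 5/3.
medium price: (7)·(2/3) + (1)·(1/3) = 5.
high price: (0)·(2/3) + (2)·(1/3) = 2/3.
premium: (-8)·(2/3) + (-6)·(1/3) = -22/3.
The best pure response is medium price with expected payoff 5.

5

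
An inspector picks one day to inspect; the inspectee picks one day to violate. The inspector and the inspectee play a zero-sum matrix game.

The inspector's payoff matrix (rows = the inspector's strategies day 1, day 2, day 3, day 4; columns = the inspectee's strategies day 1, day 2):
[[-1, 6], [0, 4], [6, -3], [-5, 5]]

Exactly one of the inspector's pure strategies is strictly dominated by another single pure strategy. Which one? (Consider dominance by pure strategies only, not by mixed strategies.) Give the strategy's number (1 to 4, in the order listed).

4

Compare day 4 with day 1: -1 > -5, 6 > 5.
So day 1 strictly dominates day 4 for the inspector; day 4 is strictly dominated.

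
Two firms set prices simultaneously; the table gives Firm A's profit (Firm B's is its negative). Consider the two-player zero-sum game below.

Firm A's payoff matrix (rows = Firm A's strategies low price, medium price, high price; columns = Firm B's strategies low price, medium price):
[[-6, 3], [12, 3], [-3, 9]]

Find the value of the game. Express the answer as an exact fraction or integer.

Row low price is strictly dominated by row high price, so Firm A never plays it.
The remaining 2×2 game on (medium price, high price) × (low price, medium price) has no saddle point. Let Firm A play medium price with probability p; indifference gives 12p − 3(1−p) = 3p + 9(1−p), so p = 4/7.
Similarly Firm B's optimal q on low price is 2/7, and the value is 12·(2/7) + (3)·(5/7) = 39/7.

39/7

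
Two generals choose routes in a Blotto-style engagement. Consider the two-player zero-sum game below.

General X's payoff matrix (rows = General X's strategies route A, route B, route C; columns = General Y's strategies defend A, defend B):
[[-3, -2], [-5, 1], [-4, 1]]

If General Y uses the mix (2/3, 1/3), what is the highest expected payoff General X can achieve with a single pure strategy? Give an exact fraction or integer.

-7/3

route A: (-3)·(2/3) + (-2)·(1/3) = -8/3.
route B: (-5)·(2/3) + (1)·(1/3) = -3.
route C: (-4)·(2/3) + (1)·(1/3) = -7/3.
The best pure response is route C with expected payoff -7/3.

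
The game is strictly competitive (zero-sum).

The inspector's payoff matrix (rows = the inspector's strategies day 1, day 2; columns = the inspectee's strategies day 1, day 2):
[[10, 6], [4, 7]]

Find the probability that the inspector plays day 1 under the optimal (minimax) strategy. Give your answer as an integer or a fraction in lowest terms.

Row minima are 6 and 4, so the inspector's maximin is 6; column maxima are 10 and 7, so the inspectee's minimax is 7. These differ, so the equilibrium is in mixed strategies.
Let the inspector play day 1 with probability p. The inspectee is indifferent when 10p + 4(1−p) = 6p + 7(1−p), giving p = 3/7.

3/7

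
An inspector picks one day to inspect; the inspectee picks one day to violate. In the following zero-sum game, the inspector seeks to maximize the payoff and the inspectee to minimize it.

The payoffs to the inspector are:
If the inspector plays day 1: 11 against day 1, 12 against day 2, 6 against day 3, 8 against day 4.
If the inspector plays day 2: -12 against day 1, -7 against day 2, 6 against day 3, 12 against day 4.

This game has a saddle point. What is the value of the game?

6

Row minima: 6, -12 → the inspector's maximin is 6.
Column maxima: 11, 12, 6, 12 → the inspectee's minimax is 6.
They coincide at (day 1, day 3), so the value is 6.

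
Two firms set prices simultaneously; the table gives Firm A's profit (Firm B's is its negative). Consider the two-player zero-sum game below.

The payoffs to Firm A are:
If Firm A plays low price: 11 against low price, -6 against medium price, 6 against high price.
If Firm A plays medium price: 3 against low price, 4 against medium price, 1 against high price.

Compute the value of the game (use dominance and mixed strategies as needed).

Column low price is strictly dominated by high price for Firm B (it gives Firm A more in every row).
The remaining 2×2 game on (low price, medium price) × (medium price, high price) has no saddle point. Let Firm A play low price with probability p; indifference gives −6p + 4(1−p) = 6p + (1−p), so p = 1/5.
Similarly Firm B's optimal q on medium price is 1/3, and the value is -6·(1/3) + (6)·(2/3) = 2.

2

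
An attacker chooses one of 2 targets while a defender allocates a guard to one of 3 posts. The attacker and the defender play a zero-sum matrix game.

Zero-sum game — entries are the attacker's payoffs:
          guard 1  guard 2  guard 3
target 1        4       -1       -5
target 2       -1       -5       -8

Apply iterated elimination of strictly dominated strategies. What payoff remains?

Row target 2 is strictly dominated by row target 1 (4>-1, -1>-5, -5>-8); eliminate target 2.
Column guard 2 is strictly dominated by guard 3 for the defender (-5<-1); eliminate guard 2.
Column guard 1 is strictly dominated by guard 3 for the defender (-5<4); eliminate guard 1.
Only (target 1, guard 3) remains, with payoff -5.

-5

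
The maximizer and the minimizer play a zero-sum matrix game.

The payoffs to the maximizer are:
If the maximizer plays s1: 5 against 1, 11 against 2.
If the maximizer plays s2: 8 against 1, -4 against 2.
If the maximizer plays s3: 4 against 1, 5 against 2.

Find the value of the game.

Row s3 is strictly dominated by row s1, so the maximizer never plays it.
The remaining 2×2 game on (s1, s2) × (1, 2) has no saddle point. Let the maximizer play s1 with probability p; indifference gives 5p + 8(1−p) = 11p − 4(1−p), so p = 2/3.
Similarly the minimizer's optimal q on 1 is 5/6, and the value is 5·(5/6) + (11)·(1/6) = 6.

6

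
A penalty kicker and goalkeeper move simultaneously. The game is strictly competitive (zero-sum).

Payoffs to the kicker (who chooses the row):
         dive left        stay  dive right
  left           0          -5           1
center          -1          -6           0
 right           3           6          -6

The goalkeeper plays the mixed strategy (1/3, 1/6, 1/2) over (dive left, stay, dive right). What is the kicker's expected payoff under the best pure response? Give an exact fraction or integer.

-1/3

left: (0)·(1/3) + (-5)·(1/6) + (1)·(1/2) = -1/3.
center: (-1)·(1/3) + (-6)·(1/6) + (0)·(1/2) = -4/3.
right: (3)·(1/3) + (6)·(1/6) + (-6)·(1/2) = -1.
The best pure response is left with expected payoff -1/3.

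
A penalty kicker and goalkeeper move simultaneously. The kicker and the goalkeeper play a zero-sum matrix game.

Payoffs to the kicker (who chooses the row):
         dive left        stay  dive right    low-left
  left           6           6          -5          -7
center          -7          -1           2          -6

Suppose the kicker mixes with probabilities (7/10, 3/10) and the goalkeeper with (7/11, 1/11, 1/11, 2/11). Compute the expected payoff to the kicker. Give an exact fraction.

23/110

Against (7/11, 1/11, 1/11, 2/11), each row's expected payoff is left: 29/11; center: -60/11.
Taking the (7/10, 3/10)-weighted average: (7/10)·(29/11) + (3/10)·(-60/11) = 23/110.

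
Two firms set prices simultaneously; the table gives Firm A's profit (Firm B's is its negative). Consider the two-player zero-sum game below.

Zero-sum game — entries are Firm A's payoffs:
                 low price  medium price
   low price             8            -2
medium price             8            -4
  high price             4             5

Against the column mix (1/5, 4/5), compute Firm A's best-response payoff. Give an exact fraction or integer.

24/5

low price: (8)·(1/5) + (-2)·(4/5) = 0.
medium price: (8)·(1/5) + (-4)·(4/5) = -8/5.
high price: (4)·(1/5) + (5)·(4/5) = 24/5.
The best pure response is high price with expected payoff 24/5.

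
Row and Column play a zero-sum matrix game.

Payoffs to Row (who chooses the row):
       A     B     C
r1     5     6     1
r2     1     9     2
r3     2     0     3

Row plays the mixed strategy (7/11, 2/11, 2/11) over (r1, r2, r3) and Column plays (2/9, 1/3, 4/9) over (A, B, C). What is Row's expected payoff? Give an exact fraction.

Against (2/9, 1/3, 4/9), each row's expected payoff is r1: 32/9; r2: 37/9; r3: 16/9.
Taking the (7/11, 2/11, 2/11)-weighted average: (7/11)·(32/9) + (2/11)·(37/9) + (2/11)·(16/9) = 10/3.

10/3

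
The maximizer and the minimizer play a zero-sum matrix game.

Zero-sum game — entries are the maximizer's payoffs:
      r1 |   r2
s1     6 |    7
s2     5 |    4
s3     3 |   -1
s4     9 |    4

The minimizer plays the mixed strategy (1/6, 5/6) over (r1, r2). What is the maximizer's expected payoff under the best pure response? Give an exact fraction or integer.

41/6

s1: (6)·(1/6) + (7)·(5/6) = 41/6.
s2: (5)·(1/6) + (4)·(5/6) = 25/6.
s3: (3)·(1/6) + (-1)·(5/6) = -1/3.
s4: (9)·(1/6) + (4)·(5/6) = 29/6.
The best pure response is s1 with expected payoff 41/6.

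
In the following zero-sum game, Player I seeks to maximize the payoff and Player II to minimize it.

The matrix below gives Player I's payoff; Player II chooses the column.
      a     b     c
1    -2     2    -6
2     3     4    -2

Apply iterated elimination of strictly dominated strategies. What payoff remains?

Row 1 is strictly dominated by row 2 (3>-2, 4>2, -2>-6); eliminate 1.
Column b is strictly dominated by a for Player II (3<4); eliminate b.
Column a is strictly dominated by c for Player II (-2<3); eliminate a.
Only (2, c) remains, with payoff -2.

-2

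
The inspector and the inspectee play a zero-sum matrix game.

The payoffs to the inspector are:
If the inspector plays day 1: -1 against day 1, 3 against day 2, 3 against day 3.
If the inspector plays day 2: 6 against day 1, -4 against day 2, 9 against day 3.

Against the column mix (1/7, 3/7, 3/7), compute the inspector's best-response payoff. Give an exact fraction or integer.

3

day 1: (-1)·(1/7) + (3)·(3/7) + (3)·(3/7) = 17/7.
day 2: (6)·(1/7) + (-4)·(3/7) + (9)·(3/7) = 3.
The best pure response is day 2 with expected payoff 3.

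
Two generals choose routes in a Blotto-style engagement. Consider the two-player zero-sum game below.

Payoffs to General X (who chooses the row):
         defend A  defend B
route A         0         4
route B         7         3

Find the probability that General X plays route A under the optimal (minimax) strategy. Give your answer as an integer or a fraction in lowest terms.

Row minima are 0 and 3, so General X's maximin is 3; column maxima are 7 and 4, so General Y's minimax is 4. These differ, so the equilibrium is in mixed strategies.
Let General X play route A with probability p. General Y is indifferent when 7(1−p) = 4p + 3(1−p), giving p = 1/2.

1/2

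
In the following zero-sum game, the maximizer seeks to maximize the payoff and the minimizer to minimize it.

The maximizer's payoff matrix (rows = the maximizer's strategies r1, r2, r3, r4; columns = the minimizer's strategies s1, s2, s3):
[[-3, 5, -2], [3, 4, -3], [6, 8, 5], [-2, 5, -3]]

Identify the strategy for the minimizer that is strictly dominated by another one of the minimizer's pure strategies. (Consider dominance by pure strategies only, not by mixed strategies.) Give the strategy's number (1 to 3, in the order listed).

2

The minimizer prefers columns that give the maximizer less. Compare s2 with s1: -3 < 5, 3 < 4, 6 < 8, -2 < 5.
So s1 strictly dominates s2 for the minimizer; s2 is strictly dominated.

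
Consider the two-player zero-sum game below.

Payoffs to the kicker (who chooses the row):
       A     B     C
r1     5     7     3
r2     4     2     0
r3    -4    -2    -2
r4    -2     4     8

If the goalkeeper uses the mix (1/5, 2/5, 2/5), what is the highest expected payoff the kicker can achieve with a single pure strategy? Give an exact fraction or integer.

5

r1: (5)·(1/5) + (7)·(2/5) + (3)·(2/5) = 5.
r2: (4)·(1/5) + (2)·(2/5) + (0)·(2/5) = 8/5.
r3: (-4)·(1/5) + (-2)·(2/5) + (-2)·(2/5) = -12/5.
r4: (-2)·(1/5) + (4)·(2/5) + (8)·(2/5) = 22/5.
The best pure response is r1 with expected payoff 5.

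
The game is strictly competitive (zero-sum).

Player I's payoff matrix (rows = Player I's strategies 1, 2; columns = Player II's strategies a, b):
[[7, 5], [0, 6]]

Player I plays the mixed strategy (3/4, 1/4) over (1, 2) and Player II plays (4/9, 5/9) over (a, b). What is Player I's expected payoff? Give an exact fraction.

Against (4/9, 5/9), each row's expected payoff is 1: 53/9; 2: 10/3.
Taking the (3/4, 1/4)-weighted average: (3/4)·(53/9) + (1/4)·(10/3) = 21/4.

21/4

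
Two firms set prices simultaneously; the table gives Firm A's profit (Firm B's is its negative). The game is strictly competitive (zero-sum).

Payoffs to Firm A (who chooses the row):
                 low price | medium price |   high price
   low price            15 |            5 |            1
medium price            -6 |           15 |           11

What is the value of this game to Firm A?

171/31

Column medium price is strictly dominated by high price for Firm B (it gives Firm A more in every row).
The remaining 2×2 game on (low price, medium price) × (low price, high price) has no saddle point. Let Firm A play low price with probability p; indifference gives 15p − 6(1−p) = p + 11(1−p), so p = 17/31.
Similarly Firm B's optimal q on low price is 10/31, and the value is 15·(10/31) + (1)·(21/31) = 171/31.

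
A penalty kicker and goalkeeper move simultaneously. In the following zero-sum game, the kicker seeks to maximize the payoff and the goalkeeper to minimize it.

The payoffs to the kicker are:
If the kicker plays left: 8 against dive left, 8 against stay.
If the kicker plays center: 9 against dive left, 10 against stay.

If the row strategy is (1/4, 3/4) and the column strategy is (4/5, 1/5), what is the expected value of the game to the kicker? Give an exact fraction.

Against (4/5, 1/5), each row's expected payoff is left: 8; center: 46/5.
Taking the (1/4, 3/4)-weighted average: (1/4)·(8) + (3/4)·(46/5) = 89/10.

89/10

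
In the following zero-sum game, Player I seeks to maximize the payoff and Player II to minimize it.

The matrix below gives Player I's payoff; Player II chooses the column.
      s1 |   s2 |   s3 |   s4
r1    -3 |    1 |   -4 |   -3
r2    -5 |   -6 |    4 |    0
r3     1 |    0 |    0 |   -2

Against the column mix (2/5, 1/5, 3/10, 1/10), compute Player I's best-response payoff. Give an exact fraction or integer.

1/5

r1: (-3)·(2/5) + (1)·(1/5) + (-4)·(3/10) + (-3)·(1/10) = -5/2.
r2: (-5)·(2/5) + (-6)·(1/5) + (4)·(3/10) + (0)·(1/10) = -2.
r3: (1)·(2/5) + (0)·(1/5) + (0)·(3/10) + (-2)·(1/10) = 1/5.
The best pure response is r3 with expected payoff 1/5.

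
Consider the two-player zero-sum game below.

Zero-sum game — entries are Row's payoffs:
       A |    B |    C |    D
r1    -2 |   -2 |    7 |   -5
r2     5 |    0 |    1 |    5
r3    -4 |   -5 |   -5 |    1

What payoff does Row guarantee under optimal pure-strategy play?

Row minima: -5, 0, -5 → Row's maximin is 0.
Column maxima: 5, 0, 7, 5 → Column's minimax is 0.
They coincide at (r2, B), so the value is 0.

0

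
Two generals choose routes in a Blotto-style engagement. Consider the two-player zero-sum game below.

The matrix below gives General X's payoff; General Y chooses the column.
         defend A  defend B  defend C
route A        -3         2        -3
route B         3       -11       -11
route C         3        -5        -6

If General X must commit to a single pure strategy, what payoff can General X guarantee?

The worst-case payoff for each row is route A: -3, route B: -11, route C: -6.
The best of these is -3.

-3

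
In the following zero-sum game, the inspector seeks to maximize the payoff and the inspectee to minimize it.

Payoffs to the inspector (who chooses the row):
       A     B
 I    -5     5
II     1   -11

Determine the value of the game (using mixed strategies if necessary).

Row minima are -5 and -11, so the inspector's maximin is -5; column maxima are 1 and 5, so the inspectee's minimax is 1. These differ, so the equilibrium is in mixed strategies.
Let the inspector play I with probability p. The inspectee is indifferent when −5p + (1−p) = 5p − 11(1−p), giving p = 6/11.
Let the inspectee play A with probability q. The inspector is indifferent when −5q + 5(1−q) = q − 11(1−q), giving q = 8/11.
The value is -5·(8/11) + (5)·(3/11) = -25/11.

-25/11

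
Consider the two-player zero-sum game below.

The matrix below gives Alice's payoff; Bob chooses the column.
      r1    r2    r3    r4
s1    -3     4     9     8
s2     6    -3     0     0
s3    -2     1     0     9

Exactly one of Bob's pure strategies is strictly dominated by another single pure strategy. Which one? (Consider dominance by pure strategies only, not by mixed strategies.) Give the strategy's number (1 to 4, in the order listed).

Bob prefers columns that give Alice less. Compare r4 with r2: 4 < 8, -3 < 0, 1 < 9.
So r2 strictly dominates r4 for Bob; r4 is strictly dominated.

4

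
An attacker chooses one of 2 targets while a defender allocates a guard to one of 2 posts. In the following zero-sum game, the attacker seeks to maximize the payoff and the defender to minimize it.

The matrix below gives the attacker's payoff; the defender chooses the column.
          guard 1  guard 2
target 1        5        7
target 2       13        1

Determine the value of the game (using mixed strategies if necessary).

Row minima are 5 and 1, so the attacker's maximin is 5; column maxima are 13 and 7, so the defender's minimax is 7. These differ, so the equilibrium is in mixed strategies.
Let the attacker play target 1 with probability p. The defender is indifferent when 5p + 13(1−p) = 7p + (1−p), giving p = 6/7.
Let the defender play guard 1 with probability q. The attacker is indifferent when 5q + 7(1−q) = 13q + (1−q), giving q = 3/7.
The value is 5·(3/7) + (7)·(4/7) = 43/7.

43/7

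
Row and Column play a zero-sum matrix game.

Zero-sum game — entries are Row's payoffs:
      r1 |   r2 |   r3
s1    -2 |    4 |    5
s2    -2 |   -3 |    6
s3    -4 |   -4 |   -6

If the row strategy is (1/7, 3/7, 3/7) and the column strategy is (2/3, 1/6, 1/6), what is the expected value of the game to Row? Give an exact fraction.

Against (2/3, 1/6, 1/6), each row's expected payoff is s1: 1/6; s2: -5/6; s3: -13/3.
Taking the (1/7, 3/7, 3/7)-weighted average: (1/7)·(1/6) + (3/7)·(-5/6) + (3/7)·(-13/3) = -46/21.

-46/21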